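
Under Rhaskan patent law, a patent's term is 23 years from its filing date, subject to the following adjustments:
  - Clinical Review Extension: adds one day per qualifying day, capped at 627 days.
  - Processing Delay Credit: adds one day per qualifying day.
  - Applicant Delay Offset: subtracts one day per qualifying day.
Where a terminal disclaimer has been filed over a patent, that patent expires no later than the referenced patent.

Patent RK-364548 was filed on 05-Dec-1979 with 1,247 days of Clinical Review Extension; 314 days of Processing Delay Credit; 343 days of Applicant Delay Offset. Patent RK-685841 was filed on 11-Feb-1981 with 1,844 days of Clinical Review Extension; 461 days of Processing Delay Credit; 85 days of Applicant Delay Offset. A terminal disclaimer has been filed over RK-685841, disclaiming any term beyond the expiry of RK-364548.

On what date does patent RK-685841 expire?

2004-07-25

Natural term of RK-685841:
  Base: filing + 23 years → 11 February 2004.
  Clinical Review Extension: 1844 days claimed exceeds the 627-day cap, so +627 days → 30 October 2005.
  Processing Delay Credit: +461 days → 3 February 2007.
  Applicant Delay Offset: −85 days → 10 November 2006.
Expiry of referenced patent RK-364548:
  Base: filing + 23 years → 5 December 2002.
  Clinical Review Extension: 1247 days claimed exceeds the 627-day cap, so +627 days → 23 August 2004.
  Processing Delay Credit: +314 days → 3 July 2005.
  Applicant Delay Offset: −343 days → 25 July 2004.
Terminal disclaimer: RK-685841 expires on the earlier of 10 November 2006 and 25 July 2004.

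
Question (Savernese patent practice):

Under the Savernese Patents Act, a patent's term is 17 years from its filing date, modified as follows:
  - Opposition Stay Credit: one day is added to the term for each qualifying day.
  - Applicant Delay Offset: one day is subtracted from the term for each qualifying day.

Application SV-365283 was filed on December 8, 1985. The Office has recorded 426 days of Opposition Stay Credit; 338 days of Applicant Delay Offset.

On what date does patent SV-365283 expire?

Base term: filing date + 17 years → 8 December 2002.
Opposition Stay Credit: +426 days → 7 February 2004.
Applicant Delay Offset: −338 days → 6 March 2003.

March 6, 2003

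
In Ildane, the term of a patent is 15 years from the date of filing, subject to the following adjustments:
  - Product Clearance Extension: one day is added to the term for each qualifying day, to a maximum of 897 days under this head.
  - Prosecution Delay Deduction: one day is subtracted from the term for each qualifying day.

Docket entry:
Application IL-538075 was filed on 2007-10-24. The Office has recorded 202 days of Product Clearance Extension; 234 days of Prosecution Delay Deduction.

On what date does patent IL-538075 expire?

Base term: filing date + 15 years → 24 October 2022.
Product Clearance Extension: 202 days (within the 897-day cap) → +202 days → 14 May 2023.
Prosecution Delay Deduction: −234 days → 22 September 2022.

September 22, 2022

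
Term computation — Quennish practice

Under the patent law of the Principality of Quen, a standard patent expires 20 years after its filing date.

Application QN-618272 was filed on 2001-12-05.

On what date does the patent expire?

December 5, 2021

Filing date + 20 years → 5 December 2021.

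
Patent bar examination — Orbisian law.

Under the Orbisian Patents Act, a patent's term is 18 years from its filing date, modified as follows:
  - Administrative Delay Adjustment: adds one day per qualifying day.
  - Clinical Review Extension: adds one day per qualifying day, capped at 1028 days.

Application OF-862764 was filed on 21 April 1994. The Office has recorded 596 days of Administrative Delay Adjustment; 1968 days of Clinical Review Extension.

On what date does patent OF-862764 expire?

Base term: filing date + 18 years → 21 April 2012.
Administrative Delay Adjustment: +596 days → 8 December 2013.
Clinical Review Extension: 1968 days claimed exceeds the 1028-day cap, so +1028 days → 1 October 2016.

October 1, 2016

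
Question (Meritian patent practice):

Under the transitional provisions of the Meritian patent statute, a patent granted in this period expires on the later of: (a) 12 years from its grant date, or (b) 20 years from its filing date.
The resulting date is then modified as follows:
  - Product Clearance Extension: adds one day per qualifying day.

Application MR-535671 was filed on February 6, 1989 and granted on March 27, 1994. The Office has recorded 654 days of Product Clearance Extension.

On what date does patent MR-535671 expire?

2010-11-22

(a) grant + 12 years → 27 March 2006.
(b) filing + 20 years → 6 February 2009.
Later of the two: 6 February 2009.
Product Clearance Extension: +654 days → 22 November 2010.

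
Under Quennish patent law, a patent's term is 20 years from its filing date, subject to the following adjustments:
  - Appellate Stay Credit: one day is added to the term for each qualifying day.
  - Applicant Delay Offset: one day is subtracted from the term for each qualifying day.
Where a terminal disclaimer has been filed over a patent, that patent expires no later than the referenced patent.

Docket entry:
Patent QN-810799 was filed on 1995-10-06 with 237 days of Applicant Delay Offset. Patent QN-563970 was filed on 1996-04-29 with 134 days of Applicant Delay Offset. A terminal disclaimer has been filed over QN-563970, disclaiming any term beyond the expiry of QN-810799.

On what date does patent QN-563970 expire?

2015-02-11

Natural term of QN-563970:
  Base: filing + 20 years → 29 April 2016.
  Applicant Delay Offset: −134 days → 17 December 2015.
Expiry of referenced patent QN-810799:
  Base: filing + 20 years → 6 October 2015.
  Applicant Delay Offset: −237 days → 11 February 2015.
Terminal disclaimer: QN-563970 expires on the earlier of 17 December 2015 and 11 February 2015.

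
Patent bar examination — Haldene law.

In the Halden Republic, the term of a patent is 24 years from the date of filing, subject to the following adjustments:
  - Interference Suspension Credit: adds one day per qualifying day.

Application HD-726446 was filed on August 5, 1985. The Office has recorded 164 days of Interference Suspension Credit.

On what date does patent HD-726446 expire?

2010-01-16

Base term: filing date + 24 years → 5 August 2009.
Interference Suspension Credit: +164 days → 16 January 2010.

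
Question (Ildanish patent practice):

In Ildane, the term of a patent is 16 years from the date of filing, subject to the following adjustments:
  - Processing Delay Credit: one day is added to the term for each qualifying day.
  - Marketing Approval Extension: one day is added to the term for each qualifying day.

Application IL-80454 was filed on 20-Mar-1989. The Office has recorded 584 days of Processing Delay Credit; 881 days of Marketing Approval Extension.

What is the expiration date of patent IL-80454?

March 24, 2009

Base term: filing date + 16 years → 20 March 2005.
Processing Delay Credit: +584 days → 25 October 2006.
Marketing Approval Extension: +881 days → 24 March 2009.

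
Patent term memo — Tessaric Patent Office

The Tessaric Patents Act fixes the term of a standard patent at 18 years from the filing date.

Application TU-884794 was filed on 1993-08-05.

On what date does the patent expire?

Filing date + 18 years → 5 August 2011.

August 5, 2011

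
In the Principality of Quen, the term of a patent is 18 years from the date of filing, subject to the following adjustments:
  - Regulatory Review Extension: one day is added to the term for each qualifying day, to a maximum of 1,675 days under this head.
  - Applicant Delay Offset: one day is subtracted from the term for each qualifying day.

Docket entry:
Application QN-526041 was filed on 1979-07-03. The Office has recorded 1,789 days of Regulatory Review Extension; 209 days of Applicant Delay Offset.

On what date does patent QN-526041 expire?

Base term: filing date + 18 years → 3 July 1997.
Regulatory Review Extension: 1789 days claimed exceeds the 1675-day cap, so +1675 days → 2 February 2002.
Applicant Delay Offset: −209 days → 8 July 2001.

2001-07-08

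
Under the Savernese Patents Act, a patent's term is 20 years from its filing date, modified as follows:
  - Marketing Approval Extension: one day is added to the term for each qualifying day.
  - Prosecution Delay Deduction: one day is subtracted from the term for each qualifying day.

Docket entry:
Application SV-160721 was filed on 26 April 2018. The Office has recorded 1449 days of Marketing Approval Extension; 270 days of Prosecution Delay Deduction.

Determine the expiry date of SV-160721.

Base term: filing date + 20 years → 26 April 2038.
Marketing Approval Extension: +1449 days → 14 April 2042.
Prosecution Delay Deduction: −270 days → 18 July 2041.

July 18, 2041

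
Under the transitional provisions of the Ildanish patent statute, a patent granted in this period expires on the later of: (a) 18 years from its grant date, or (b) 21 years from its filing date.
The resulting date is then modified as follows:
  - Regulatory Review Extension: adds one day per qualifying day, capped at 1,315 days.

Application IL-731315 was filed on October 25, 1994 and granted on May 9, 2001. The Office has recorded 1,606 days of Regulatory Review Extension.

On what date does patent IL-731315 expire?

December 14, 2022

(a) grant + 18 years → 9 May 2019.
(b) filing + 21 years → 25 October 2015.
Later of the two: 9 May 2019.
Regulatory Review Extension: 1606 days claimed exceeds the 1315-day cap, so +1315 days → 14 December 2022.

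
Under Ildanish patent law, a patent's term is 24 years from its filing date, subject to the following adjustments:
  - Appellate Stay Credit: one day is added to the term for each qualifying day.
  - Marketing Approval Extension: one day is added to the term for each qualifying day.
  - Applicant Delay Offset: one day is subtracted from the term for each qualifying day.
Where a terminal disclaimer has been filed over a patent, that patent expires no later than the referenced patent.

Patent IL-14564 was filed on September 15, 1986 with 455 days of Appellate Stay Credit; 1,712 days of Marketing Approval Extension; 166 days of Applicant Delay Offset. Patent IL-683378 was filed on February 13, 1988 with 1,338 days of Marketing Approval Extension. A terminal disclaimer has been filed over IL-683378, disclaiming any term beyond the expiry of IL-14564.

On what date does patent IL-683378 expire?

Natural term of IL-683378:
  Base: filing + 24 years → 13 February 2012.
  Marketing Approval Extension: +1338 days → 13 October 2015.
Expiry of referenced patent IL-14564:
  Base: filing + 24 years → 15 September 2010.
  Appellate Stay Credit: +455 days → 14 December 2011.
  Marketing Approval Extension: +1712 days → 21 August 2016.
  Applicant Delay Offset: −166 days → 8 March 2016.
Terminal disclaimer: IL-683378 expires on the earlier of 13 October 2015 and 8 March 2016.

2015-10-13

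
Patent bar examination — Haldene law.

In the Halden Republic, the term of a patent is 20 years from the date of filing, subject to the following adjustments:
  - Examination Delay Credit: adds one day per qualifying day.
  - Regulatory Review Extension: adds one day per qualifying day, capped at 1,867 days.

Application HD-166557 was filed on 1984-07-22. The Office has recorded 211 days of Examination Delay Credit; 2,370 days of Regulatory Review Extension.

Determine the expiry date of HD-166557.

2010-03-31

Base term: filing date + 20 years → 22 July 2004.
Examination Delay Credit: +211 days → 18 February 2005.
Regulatory Review Extension: 2370 days claimed exceeds the 1867-day cap, so +1867 days → 31 March 2010.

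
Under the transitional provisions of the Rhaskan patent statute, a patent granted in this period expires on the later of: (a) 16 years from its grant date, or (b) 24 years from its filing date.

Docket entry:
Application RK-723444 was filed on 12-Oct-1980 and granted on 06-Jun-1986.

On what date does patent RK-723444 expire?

(a) grant + 16 years → 6 June 2002.
(b) filing + 24 years → 12 October 2004.
Later of the two: 12 October 2004.

October 12, 2004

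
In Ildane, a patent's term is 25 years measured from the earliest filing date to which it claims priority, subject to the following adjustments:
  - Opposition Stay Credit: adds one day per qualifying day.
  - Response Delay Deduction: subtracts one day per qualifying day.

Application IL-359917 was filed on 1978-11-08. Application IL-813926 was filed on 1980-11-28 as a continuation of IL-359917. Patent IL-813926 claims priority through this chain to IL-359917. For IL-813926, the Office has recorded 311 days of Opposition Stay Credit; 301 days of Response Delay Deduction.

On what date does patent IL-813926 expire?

Earliest priority filing: 8 November 1978.
Base term: 8 November 1978 + 25 years → 8 November 2003.
Opposition Stay Credit: +311 days → 14 September 2004.
Response Delay Deduction: −301 days → 18 November 2003.

2003-11-18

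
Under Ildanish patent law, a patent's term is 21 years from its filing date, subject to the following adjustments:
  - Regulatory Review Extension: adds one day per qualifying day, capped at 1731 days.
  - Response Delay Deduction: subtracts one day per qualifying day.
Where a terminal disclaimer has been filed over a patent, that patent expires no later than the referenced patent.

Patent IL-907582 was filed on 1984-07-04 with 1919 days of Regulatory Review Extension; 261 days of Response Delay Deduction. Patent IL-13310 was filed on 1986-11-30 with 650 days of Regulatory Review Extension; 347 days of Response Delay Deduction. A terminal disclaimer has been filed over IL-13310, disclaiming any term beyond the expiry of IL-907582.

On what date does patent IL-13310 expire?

September 28, 2008

Natural term of IL-13310:
  Base: filing + 21 years → 30 November 2007.
  Regulatory Review Extension: 650 days (within the 1731-day cap) → +650 days → 10 September 2009.
  Response Delay Deduction: −347 days → 28 September 2008.
Expiry of referenced patent IL-907582:
  Base: filing + 21 years → 4 July 2005.
  Regulatory Review Extension: 1919 days claimed exceeds the 1731-day cap, so +1731 days → 31 March 2010.
  Response Delay Deduction: −261 days → 13 July 2009.
Terminal disclaimer: IL-13310 expires on the earlier of 28 September 2008 and 13 July 2009.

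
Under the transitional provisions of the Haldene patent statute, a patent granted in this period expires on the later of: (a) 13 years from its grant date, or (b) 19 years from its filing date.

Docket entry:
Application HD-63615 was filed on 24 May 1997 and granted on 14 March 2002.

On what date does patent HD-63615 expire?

2016-05-24

(a) grant + 13 years → 14 March 2015.
(b) filing + 19 years → 24 May 2016.
Later of the two: 24 May 2016.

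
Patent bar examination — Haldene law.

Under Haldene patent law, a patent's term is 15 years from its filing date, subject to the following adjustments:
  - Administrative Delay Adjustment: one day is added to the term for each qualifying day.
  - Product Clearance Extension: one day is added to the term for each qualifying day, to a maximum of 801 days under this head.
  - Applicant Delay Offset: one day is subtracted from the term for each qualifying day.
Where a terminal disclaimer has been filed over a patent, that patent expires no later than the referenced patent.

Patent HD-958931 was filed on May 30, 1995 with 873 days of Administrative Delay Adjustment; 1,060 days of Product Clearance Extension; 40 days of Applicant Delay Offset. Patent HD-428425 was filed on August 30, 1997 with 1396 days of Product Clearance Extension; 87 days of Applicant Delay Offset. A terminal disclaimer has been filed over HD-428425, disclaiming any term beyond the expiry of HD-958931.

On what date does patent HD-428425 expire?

August 14, 2014

Natural term of HD-428425:
  Base: filing + 15 years → 30 August 2012.
  Product Clearance Extension: 1396 days claimed exceeds the 801-day cap, so +801 days → 9 November 2014.
  Applicant Delay Offset: −87 days → 14 August 2014.
Expiry of referenced patent HD-958931:
  Base: filing + 15 years → 30 May 2010.
  Administrative Delay Adjustment: +873 days → 19 October 2012.
  Product Clearance Extension: 1060 days claimed exceeds the 801-day cap, so +801 days → 29 December 2014.
  Applicant Delay Offset: −40 days → 19 November 2014.
Terminal disclaimer: HD-428425 expires on the earlier of 14 August 2014 and 19 November 2014.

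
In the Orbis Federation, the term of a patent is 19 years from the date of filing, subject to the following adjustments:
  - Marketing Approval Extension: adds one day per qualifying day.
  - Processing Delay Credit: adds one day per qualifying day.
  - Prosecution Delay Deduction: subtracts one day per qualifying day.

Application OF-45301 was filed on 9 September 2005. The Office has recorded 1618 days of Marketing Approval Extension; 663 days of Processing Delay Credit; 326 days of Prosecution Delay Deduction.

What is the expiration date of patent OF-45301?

2030-01-16

Base term: filing date + 19 years → 9 September 2024.
Marketing Approval Extension: +1618 days → 13 February 2029.
Processing Delay Credit: +663 days → 8 December 2030.
Prosecution Delay Deduction: −326 days → 16 January 2030.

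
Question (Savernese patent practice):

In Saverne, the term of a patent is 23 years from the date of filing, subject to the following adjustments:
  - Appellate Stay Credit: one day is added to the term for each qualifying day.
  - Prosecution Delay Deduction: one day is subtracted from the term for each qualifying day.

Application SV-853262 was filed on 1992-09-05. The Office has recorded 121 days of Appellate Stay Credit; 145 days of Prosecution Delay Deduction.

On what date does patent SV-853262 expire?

2015-08-12

Base term: filing date + 23 years → 5 September 2015.
Appellate Stay Credit: +121 days → 4 January 2016.
Prosecution Delay Deduction: −145 days → 12 August 2015.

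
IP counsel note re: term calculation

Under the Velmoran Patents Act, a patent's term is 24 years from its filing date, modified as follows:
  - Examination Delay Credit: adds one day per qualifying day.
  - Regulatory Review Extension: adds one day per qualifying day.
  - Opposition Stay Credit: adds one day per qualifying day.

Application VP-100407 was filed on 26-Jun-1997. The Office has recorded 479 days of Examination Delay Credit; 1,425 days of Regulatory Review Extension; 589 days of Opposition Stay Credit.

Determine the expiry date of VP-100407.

2028-04-23

Base term: filing date + 24 years → 26 June 2021.
Examination Delay Credit: +479 days → 18 October 2022.
Regulatory Review Extension: +1425 days → 12 September 2026.
Opposition Stay Credit: +589 days → 23 April 2028.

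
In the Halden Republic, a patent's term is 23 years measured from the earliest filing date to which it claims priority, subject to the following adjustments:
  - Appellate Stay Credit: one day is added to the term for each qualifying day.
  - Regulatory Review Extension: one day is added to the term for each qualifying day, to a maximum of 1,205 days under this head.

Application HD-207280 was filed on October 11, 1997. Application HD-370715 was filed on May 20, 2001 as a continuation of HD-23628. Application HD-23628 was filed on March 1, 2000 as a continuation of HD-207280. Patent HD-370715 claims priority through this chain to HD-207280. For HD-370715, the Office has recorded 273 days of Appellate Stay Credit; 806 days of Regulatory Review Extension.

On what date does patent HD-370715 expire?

Earliest priority filing: 11 October 1997.
Base term: 11 October 1997 + 23 years → 11 October 2020.
Appellate Stay Credit: +273 days → 11 July 2021.
Regulatory Review Extension: 806 days (within the 1205-day cap) → +806 days → 25 September 2023.

September 25, 2023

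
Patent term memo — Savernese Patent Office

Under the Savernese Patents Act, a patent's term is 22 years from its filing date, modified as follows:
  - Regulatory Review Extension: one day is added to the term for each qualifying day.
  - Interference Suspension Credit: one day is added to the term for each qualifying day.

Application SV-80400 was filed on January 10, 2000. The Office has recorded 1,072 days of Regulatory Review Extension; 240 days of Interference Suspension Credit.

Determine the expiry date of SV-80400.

2025-08-14

Base term: filing date + 22 years → 10 January 2022.
Regulatory Review Extension: +1072 days → 17 December 2024.
Interference Suspension Credit: +240 days → 14 August 2025.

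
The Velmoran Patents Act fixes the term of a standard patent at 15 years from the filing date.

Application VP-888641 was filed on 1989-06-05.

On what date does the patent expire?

Filing date + 15 years → 5 June 2004.

June 5, 2004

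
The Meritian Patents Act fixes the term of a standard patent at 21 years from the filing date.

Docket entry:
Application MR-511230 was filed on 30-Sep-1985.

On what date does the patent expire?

Filing date + 21 years → 30 September 2006.

September 30, 2006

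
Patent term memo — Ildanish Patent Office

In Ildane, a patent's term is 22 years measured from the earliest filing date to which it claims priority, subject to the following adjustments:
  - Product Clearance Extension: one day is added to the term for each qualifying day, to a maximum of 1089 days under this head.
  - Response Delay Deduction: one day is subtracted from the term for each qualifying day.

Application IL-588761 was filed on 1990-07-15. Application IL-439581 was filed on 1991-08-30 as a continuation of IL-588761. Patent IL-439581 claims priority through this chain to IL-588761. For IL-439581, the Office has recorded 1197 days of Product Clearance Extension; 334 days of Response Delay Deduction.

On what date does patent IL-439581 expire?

Earliest priority filing: 15 July 1990.
Base term: 15 July 1990 + 22 years → 15 July 2012.
Product Clearance Extension: 1197 days claimed exceeds the 1089-day cap, so +1089 days → 9 July 2015.
Response Delay Deduction: −334 days → 9 August 2014.

August 9, 2014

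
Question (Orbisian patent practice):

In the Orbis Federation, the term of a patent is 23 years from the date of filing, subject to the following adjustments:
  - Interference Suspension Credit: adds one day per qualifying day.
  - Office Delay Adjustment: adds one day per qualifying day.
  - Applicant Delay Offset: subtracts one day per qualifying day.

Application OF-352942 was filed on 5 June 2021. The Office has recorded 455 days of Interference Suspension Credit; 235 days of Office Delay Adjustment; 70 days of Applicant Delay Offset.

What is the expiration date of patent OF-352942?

2046-02-15

Base term: filing date + 23 years → 5 June 2044.
Interference Suspension Credit: +455 days → 3 September 2045.
Office Delay Adjustment: +235 days → 26 April 2046.
Applicant Delay Offset: −70 days → 15 February 2046.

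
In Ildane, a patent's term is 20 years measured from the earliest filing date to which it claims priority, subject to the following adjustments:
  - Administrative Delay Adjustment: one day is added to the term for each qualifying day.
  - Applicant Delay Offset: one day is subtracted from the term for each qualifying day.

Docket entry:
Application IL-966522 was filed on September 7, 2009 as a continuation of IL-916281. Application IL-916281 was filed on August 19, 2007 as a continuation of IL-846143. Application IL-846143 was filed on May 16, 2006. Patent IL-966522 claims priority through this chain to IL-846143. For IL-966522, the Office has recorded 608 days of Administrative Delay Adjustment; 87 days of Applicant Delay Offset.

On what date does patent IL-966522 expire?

2027-10-19

Earliest priority filing: 16 May 2006.
Base term: 16 May 2006 + 20 years → 16 May 2026.
Administrative Delay Adjustment: +608 days → 14 January 2028.
Applicant Delay Offset: −87 days → 19 October 2027.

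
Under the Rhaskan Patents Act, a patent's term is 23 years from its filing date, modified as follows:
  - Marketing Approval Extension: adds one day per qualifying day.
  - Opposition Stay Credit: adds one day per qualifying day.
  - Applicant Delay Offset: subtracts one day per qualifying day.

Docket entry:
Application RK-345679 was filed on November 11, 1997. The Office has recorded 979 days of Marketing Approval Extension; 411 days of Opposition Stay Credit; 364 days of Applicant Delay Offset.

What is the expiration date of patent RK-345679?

2023-09-03

Base term: filing date + 23 years → 11 November 2020.
Marketing Approval Extension: +979 days → 18 July 2023.
Opposition Stay Credit: +411 days → 1 September 2024.
Applicant Delay Offset: −364 days → 3 September 2023.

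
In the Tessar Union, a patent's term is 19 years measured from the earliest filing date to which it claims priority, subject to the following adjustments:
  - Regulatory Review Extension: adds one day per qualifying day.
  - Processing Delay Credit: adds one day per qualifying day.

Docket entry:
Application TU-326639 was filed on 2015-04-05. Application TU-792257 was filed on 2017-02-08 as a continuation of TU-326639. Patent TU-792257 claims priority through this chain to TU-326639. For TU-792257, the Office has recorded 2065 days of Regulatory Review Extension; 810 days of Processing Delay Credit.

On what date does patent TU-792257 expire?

2042-02-17

Earliest priority filing: 5 April 2015.
Base term: 5 April 2015 + 19 years → 5 April 2034.
Regulatory Review Extension: +2065 days → 30 November 2039.
Processing Delay Credit: +810 days → 17 February 2042.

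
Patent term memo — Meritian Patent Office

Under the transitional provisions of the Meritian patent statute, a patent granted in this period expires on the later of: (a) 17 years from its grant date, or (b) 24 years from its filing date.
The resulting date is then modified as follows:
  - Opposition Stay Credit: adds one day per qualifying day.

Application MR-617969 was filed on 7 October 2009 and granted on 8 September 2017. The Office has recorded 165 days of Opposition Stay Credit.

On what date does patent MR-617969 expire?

2035-02-20

(a) grant + 17 years → 8 September 2034.
(b) filing + 24 years → 7 October 2033.
Later of the two: 8 September 2034.
Opposition Stay Credit: +165 days → 20 February 2035.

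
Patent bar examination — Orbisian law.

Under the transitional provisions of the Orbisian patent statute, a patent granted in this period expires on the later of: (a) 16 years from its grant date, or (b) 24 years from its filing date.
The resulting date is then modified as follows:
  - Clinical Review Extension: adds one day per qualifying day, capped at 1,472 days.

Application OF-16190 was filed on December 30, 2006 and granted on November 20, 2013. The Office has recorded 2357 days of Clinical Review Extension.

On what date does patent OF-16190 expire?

2035-01-10

(a) grant + 16 years → 20 November 2029.
(b) filing + 24 years → 30 December 2030.
Later of the two: 30 December 2030.
Clinical Review Extension: 2357 days claimed exceeds the 1472-day cap, so +1472 days → 10 January 2035.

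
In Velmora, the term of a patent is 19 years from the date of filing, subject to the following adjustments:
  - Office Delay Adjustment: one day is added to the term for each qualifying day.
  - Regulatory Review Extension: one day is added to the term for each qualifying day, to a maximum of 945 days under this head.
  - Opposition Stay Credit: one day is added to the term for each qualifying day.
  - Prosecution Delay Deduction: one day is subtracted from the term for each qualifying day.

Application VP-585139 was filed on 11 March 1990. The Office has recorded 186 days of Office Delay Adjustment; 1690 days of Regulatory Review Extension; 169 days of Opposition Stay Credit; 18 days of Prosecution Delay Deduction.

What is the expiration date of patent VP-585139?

Base term: filing date + 19 years → 11 March 2009.
Office Delay Adjustment: +186 days → 13 September 2009.
Regulatory Review Extension: 1690 days claimed exceeds the 945-day cap, so +945 days → 15 April 2012.
Opposition Stay Credit: +169 days → 1 October 2012.
Prosecution Delay Deduction: −18 days → 13 September 2012.

2012-09-13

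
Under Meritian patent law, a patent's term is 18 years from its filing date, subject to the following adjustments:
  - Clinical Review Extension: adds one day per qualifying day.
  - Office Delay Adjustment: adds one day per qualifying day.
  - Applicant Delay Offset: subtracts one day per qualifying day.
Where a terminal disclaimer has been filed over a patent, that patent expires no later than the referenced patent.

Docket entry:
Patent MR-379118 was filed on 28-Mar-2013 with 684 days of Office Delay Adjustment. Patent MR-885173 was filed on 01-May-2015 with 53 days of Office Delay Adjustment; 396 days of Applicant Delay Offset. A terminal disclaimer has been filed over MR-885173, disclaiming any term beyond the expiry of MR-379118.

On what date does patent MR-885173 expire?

Natural term of MR-885173:
  Base: filing + 18 years → 1 May 2033.
  Office Delay Adjustment: +53 days → 23 June 2033.
  Applicant Delay Offset: −396 days → 23 May 2032.
Expiry of referenced patent MR-379118:
  Base: filing + 18 years → 28 March 2031.
  Office Delay Adjustment: +684 days → 9 February 2033.
Terminal disclaimer: MR-885173 expires on the earlier of 23 May 2032 and 9 February 2033.

May 23, 2032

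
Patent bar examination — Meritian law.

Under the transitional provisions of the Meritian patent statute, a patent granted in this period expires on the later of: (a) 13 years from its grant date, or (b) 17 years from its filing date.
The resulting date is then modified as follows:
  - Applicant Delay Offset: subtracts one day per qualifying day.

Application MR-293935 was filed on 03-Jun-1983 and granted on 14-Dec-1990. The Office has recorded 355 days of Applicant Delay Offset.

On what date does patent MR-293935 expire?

December 24, 2002

(a) grant + 13 years → 14 December 2003.
(b) filing + 17 years → 3 June 2000.
Later of the two: 14 December 2003.
Applicant Delay Offset: −355 days → 24 December 2002.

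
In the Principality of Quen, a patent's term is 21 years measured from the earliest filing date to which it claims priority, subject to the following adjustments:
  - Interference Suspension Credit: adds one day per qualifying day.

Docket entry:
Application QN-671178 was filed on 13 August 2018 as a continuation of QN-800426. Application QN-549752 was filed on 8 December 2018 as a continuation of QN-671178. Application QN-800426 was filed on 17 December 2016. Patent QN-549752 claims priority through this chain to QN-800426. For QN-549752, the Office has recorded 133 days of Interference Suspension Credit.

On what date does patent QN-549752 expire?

April 29, 2038

Earliest priority filing: 17 December 2016.
Base term: 17 December 2016 + 21 years → 17 December 2037.
Interference Suspension Credit: +133 days → 29 April 2038.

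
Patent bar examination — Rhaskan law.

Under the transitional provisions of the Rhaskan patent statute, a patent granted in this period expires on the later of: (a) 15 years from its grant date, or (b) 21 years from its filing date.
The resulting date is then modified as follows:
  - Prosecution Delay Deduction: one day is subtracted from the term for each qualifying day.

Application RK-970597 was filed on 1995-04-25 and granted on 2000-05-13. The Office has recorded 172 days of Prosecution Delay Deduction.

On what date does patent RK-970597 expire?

(a) grant + 15 years → 13 May 2015.
(b) filing + 21 years → 25 April 2016.
Later of the two: 25 April 2016.
Prosecution Delay Deduction: −172 days → 5 November 2015.

2015-11-05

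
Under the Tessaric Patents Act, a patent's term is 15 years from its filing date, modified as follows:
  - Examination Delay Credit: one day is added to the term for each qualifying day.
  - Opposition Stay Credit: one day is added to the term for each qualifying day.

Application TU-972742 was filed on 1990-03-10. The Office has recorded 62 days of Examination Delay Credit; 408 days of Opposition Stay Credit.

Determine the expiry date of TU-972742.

June 23, 2006

Base term: filing date + 15 years → 10 March 2005.
Examination Delay Credit: +62 days → 11 May 2005.
Opposition Stay Credit: +408 days → 23 June 2006.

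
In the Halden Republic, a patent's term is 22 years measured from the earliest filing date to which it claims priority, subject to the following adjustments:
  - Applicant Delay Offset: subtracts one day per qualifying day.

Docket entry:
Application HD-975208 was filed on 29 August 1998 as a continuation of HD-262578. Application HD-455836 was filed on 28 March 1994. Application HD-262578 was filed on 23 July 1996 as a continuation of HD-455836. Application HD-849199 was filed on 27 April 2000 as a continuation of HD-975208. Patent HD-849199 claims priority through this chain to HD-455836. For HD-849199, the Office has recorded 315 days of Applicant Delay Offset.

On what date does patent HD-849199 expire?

2015-05-18

Earliest priority filing: 28 March 1994.
Base term: 28 March 1994 + 22 years → 28 March 2016.
Applicant Delay Offset: −315 days → 18 May 2015.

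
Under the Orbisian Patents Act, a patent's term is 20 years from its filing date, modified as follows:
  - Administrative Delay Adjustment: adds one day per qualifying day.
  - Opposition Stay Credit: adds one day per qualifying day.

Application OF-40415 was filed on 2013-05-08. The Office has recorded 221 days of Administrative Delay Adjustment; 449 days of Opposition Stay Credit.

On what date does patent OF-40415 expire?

2035-03-09

Base term: filing date + 20 years → 8 May 2033.
Administrative Delay Adjustment: +221 days → 15 December 2033.
Opposition Stay Credit: +449 days → 9 March 2035.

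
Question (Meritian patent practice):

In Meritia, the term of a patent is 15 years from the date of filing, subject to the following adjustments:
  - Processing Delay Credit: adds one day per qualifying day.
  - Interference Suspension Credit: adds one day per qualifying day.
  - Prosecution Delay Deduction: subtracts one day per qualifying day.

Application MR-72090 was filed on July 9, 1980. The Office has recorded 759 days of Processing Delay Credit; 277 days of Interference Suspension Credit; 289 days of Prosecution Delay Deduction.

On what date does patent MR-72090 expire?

1997-07-25

Base term: filing date + 15 years → 9 July 1995.
Processing Delay Credit: +759 days → 6 August 1997.
Interference Suspension Credit: +277 days → 10 May 1998.
Prosecution Delay Deduction: −289 days → 25 July 1997.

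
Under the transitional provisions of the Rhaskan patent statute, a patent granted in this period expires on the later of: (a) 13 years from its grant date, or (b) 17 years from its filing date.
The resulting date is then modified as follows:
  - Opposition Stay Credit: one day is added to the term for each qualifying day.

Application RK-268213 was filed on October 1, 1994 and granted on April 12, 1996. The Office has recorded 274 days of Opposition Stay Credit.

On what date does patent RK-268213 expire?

July 1, 2012

(a) grant + 13 years → 12 April 2009.
(b) filing + 17 years → 1 October 2011.
Later of the two: 1 October 2011.
Opposition Stay Credit: +274 days → 1 July 2012.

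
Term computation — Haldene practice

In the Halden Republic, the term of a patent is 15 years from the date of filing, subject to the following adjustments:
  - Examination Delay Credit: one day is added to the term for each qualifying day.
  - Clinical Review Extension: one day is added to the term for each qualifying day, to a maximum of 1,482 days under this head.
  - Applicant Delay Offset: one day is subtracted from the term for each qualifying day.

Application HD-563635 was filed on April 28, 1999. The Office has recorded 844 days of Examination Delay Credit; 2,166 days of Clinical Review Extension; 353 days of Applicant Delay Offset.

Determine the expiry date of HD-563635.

September 22, 2019

Base term: filing date + 15 years → 28 April 2014.
Examination Delay Credit: +844 days → 19 August 2016.
Clinical Review Extension: 2166 days claimed exceeds the 1482-day cap, so +1482 days → 9 September 2020.
Applicant Delay Offset: −353 days → 22 September 2019.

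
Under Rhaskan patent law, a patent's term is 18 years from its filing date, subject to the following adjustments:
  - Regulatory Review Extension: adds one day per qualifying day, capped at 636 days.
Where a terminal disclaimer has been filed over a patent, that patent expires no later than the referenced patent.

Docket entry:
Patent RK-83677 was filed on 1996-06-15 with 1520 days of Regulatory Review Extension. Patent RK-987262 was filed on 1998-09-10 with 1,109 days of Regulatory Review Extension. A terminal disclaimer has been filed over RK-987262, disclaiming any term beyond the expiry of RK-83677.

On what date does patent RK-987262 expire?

Natural term of RK-987262:
  Base: filing + 18 years → 10 September 2016.
  Regulatory Review Extension: 1109 days claimed exceeds the 636-day cap, so +636 days → 8 June 2018.
Expiry of referenced patent RK-83677:
  Base: filing + 18 years → 15 June 2014.
  Regulatory Review Extension: 1520 days claimed exceeds the 636-day cap, so +636 days → 12 March 2016.
Terminal disclaimer: RK-987262 expires on the earlier of 8 June 2018 and 12 March 2016.

March 12, 2016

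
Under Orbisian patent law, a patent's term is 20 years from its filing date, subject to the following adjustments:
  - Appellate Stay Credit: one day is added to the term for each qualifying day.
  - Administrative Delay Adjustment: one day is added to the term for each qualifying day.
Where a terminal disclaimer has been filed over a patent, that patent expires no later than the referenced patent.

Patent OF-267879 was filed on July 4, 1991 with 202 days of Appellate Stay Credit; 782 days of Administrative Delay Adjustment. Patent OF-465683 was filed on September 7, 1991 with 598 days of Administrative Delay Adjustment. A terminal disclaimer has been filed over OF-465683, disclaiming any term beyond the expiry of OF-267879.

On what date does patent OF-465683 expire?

Natural term of OF-465683:
  Base: filing + 20 years → 7 September 2011.
  Administrative Delay Adjustment: +598 days → 27 April 2013.
Expiry of referenced patent OF-267879:
  Base: filing + 20 years → 4 July 2011.
  Appellate Stay Credit: +202 days → 22 January 2012.
  Administrative Delay Adjustment: +782 days → 14 March 2014.
Terminal disclaimer: OF-465683 expires on the earlier of 27 April 2013 and 14 March 2014.

2013-04-27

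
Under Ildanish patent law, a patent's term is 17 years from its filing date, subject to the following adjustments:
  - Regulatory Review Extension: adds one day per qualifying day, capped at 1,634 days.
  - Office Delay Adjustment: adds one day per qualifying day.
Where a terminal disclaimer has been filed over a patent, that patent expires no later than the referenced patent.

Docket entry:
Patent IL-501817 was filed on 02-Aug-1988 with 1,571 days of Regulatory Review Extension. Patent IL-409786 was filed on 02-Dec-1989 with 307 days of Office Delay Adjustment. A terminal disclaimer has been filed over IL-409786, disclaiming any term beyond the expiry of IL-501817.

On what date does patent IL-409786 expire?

October 5, 2007

Natural term of IL-409786:
  Base: filing + 17 years → 2 December 2006.
  Office Delay Adjustment: +307 days → 5 October 2007.
Expiry of referenced patent IL-501817:
  Base: filing + 17 years → 2 August 2005.
  Regulatory Review Extension: 1571 days (within the 1634-day cap) → +1571 days → 20 November 2009.
Terminal disclaimer: IL-409786 expires on the earlier of 5 October 2007 and 20 November 2009.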